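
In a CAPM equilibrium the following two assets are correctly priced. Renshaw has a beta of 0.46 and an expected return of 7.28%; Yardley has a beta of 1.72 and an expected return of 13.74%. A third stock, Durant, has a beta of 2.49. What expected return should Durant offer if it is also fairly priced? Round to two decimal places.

17.69%

MRP (SML slope) = (13.74% − 7.28%) / (1.72 − 0.46) = 6.46% / 1.26 = 5.1270%
R_f (intercept) = 7.28% − 0.46 × 5.1270% = 4.9216%
E(R_Durant) = R_f + β × MRP = 4.9216% + 2.49 × 5.1270% = 17.69%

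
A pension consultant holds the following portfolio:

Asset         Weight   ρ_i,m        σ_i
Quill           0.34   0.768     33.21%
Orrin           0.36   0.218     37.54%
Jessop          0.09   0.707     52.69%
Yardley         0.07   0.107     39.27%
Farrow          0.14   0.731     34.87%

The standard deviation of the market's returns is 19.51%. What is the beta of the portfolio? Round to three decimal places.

0.965

β_Quill = 0.768 × 33.21% / 19.51% = 1.3073
β_Orrin = 0.218 × 37.54% / 19.51% = 0.4195
β_Jessop = 0.707 × 52.69% / 19.51% = 1.9094
β_Yardley = 0.107 × 39.27% / 19.51% = 0.2154
β_Farrow = 0.731 × 34.87% / 19.51% = 1.3065
β_P = Σ w_i β_i = 0.34×1.3073 + 0.36×0.4195 + 0.09×1.9094 + 0.07×0.2154 + 0.14×1.3065 = 0.9653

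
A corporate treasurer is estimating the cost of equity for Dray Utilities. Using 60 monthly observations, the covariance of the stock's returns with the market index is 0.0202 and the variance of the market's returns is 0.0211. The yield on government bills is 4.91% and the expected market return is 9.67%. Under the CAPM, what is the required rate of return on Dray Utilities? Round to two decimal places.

9.47%

β = Cov(R_i, R_m) / Var(R_m) = 0.0202 / 0.0211 = 0.9573
MRP = 9.67% − 4.91% = 4.76%
E(R) = R_f + β × MRP = 4.91% + 0.9573 × 4.76% = 9.47%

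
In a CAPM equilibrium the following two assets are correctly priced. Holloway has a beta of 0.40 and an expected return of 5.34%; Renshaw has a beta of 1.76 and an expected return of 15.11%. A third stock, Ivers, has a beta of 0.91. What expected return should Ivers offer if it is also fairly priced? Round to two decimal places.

9.00%

MRP (SML slope) = (15.11% − 5.34%) / (1.76 − 0.40) = 9.77% / 1.36 = 7.1838%
R_f (intercept) = 5.34% − 0.40 × 7.1838% = 2.4665%
E(R_Ivers) = R_f + β × MRP = 2.4665% + 0.91 × 7.1838% = 9.00%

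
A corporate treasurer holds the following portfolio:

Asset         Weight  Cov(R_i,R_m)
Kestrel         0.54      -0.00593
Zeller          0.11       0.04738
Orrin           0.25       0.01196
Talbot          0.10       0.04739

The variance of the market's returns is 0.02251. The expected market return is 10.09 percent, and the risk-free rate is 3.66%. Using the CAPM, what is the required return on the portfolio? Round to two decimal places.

β_Kestrel = -0.00593 / 0.02251 = -0.2634
β_Zeller = 0.04738 / 0.02251 = 2.1048
β_Orrin = 0.01196 / 0.02251 = 0.5313
β_Talbot = 0.04739 / 0.02251 = 2.1053
β_P = Σ w_i β_i = 0.54×-0.2634 + 0.11×2.1048 + 0.25×0.5313 + 0.10×2.1053 = 0.4326
MRP = 10.09% − 3.66% = 6.43%
E(R_P) = R_f + β_P × MRP = 3.66% + 0.4326 × 6.43% = 6.44%

6.44%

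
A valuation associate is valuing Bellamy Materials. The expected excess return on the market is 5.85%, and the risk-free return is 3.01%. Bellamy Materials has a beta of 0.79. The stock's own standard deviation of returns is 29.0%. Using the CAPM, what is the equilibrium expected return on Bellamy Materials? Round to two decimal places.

E(R) = R_f + β × MRP = 3.01% + 0.79 × 5.85% = 7.63%

7.63%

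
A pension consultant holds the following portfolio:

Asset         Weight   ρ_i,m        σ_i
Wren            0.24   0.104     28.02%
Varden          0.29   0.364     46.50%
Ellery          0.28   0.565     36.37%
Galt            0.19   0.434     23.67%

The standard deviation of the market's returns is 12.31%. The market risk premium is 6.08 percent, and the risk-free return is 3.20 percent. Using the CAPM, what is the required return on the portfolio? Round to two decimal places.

β_Wren = 0.104 × 28.02% / 12.31% = 0.2367
β_Varden = 0.364 × 46.50% / 12.31% = 1.3750
β_Ellery = 0.565 × 36.37% / 12.31% = 1.6693
β_Galt = 0.434 × 23.67% / 12.31% = 0.8345
β_P = Σ w_i β_i = 0.24×0.2367 + 0.29×1.3750 + 0.28×1.6693 + 0.19×0.8345 = 1.0815
E(R_P) = R_f + β_P × MRP = 3.20% + 1.0815 × 6.08% = 9.78%

9.78%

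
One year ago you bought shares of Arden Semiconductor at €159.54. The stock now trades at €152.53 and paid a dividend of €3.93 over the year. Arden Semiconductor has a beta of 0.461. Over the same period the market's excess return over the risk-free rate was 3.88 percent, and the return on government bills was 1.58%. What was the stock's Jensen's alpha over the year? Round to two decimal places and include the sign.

-5.30%

Realised HPR = (P1 + D1 − P0) / P0 = (152.53 + 3.93 − 159.54) / 159.54 = -3.08 / 159.54 = -1.9306%
CAPM required = R_f + β·MRP = 1.58% + 0.461 × 3.88% = 3.36868%
α = realised − required = -1.9306% − 3.36868% = -5.30%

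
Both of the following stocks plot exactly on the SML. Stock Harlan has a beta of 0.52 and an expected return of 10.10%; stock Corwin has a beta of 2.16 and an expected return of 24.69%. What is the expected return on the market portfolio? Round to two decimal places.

14.37%

Both satisfy E(R) = R_f + β·MRP, so the slope of the SML is
MRP = (24.69% − 10.10%) / (2.16 − 0.52) = 14.59% / 1.64 = 8.8963%
R_f = E(R_Harlan) − β_Harlan·MRP = 10.10% − 0.52 × 8.8963% = 5.4739%
E(R_m) = R_f + MRP = 5.4739% + 8.8963% = 14.37%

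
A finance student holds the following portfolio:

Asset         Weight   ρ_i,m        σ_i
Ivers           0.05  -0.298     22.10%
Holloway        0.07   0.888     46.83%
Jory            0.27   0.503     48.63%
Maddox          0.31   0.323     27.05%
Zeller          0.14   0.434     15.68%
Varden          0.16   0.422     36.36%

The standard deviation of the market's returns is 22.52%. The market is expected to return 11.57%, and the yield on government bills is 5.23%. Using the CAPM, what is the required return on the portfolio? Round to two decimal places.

9.54%

β_Ivers = -0.298 × 22.10% / 22.52% = -0.2924
β_Holloway = 0.888 × 46.83% / 22.52% = 1.8466
β_Jory = 0.503 × 48.63% / 22.52% = 1.0862
β_Maddox = 0.323 × 27.05% / 22.52% = 0.3880
β_Zeller = 0.434 × 15.68% / 22.52% = 0.3022
β_Varden = 0.422 × 36.36% / 22.52% = 0.6813
β_P = Σ w_i β_i = 0.05×-0.2924 + 0.07×1.8466 + 0.27×1.0862 + 0.31×0.3880 + 0.14×0.3022 + 0.16×0.6813 = 0.6795
MRP = 11.57% − 5.23% = 6.34%
E(R_P) = R_f + β_P × MRP = 5.23% + 0.6795 × 6.34% = 9.54%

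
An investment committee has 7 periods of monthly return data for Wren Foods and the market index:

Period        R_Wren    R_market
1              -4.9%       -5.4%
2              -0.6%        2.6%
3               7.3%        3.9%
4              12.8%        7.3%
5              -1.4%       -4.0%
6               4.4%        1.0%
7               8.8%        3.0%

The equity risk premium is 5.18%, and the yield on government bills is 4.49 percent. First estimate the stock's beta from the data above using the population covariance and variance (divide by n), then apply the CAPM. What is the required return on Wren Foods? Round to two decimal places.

Mean R_i = (-4.9 − 0.6 + 7.3 + 12.8 − 1.4 + 4.4 + 8.8) / 7 = 3.7714%
Mean R_m = (-5.4 + 2.6 + 3.9 + 7.3 − 4.0 + 1.0 + 3.0) / 7 = 1.2000%
Σ(R_i − R̄_i)(R_m − R̄_m) = 151.5300  ⇒  Cov = 151.5300 / 7 = 21.6471
Σ(R_m − R̄_m)² = 120.3400  ⇒  Var(R_m) = 120.3400 / 7 = 17.1914
β = Cov / Var(R_m) = 21.6471 / 17.1914 = 1.2592
E(R) = R_f + β × MRP = 4.49% + 1.2592 × 5.18% = 11.01%

11.01%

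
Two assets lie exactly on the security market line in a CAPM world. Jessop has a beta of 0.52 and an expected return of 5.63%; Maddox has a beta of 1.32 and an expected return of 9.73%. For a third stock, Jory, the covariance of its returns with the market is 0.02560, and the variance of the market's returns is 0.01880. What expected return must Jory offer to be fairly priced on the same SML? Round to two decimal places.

MRP = (9.73% − 5.63%) / (1.32 − 0.52) = 5.1250%
R_f = 5.63% − 0.52 × 5.1250% = 2.9650%
β_Jory = Cov / Var(R_m) = 0.02560 / 0.01880 = 1.3617
E(R_Jory) = R_f + β × MRP = 2.9650% + 1.3617 × 5.1250% = 9.94%

9.94%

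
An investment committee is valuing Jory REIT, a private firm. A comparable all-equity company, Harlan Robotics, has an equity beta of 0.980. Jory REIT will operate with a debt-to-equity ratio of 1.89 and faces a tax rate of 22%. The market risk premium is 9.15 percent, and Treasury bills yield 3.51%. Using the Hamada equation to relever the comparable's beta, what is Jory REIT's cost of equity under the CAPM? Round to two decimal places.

25.70%

β_L = β_U × [1 + (1 − t)(D/E)] = 0.980 × [1 + (1 − 0.22) × 1.89]
    = 0.980 × [1 + 0.78 × 1.89] = 0.980 × 2.4742 = 2.4247
E(R) = R_f + β_L × MRP = 3.51% + 2.4247 × 9.15% = 25.70%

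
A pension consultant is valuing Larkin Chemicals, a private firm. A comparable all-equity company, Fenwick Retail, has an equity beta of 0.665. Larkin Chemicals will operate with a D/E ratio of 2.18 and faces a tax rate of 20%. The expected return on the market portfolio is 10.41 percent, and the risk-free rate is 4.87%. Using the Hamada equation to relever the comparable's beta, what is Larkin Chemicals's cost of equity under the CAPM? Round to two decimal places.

14.98%

β_L = β_U × [1 + (1 − t)(D/E)] = 0.665 × [1 + (1 − 0.20) × 2.18]
    = 0.665 × [1 + 0.80 × 2.18] = 0.665 × 2.7440 = 1.8248
MRP = 10.41% − 4.87% = 5.54%
E(R) = R_f + β_L × MRP = 4.87% + 1.8248 × 5.54% = 14.98%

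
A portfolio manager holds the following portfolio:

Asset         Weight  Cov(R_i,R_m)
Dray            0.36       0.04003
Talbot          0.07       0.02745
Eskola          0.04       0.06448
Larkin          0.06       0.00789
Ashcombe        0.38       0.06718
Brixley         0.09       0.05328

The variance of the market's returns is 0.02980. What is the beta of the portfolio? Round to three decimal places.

1.668

β_Dray = 0.04003 / 0.02980 = 1.3433
β_Talbot = 0.02745 / 0.02980 = 0.9211
β_Eskola = 0.06448 / 0.02980 = 2.1638
β_Larkin = 0.00789 / 0.02980 = 0.2648
β_Ashcombe = 0.06718 / 0.02980 = 2.2544
β_Brixley = 0.05328 / 0.02980 = 1.7879
β_P = Σ w_i β_i = 0.36×1.3433 + 0.07×0.9211 + 0.04×2.1638 + 0.06×0.2648 + 0.38×2.2544 + 0.09×1.7879 = 1.6681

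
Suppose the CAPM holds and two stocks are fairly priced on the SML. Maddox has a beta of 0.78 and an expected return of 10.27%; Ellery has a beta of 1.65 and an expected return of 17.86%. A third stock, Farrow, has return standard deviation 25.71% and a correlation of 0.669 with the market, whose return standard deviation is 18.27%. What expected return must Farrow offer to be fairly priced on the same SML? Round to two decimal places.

MRP = (17.86% − 10.27%) / (1.65 − 0.78) = 8.7241%
R_f = 10.27% − 0.78 × 8.7241% = 3.4652%
β_Farrow = ρ·σ_i/σ_m = 0.669 × 25.71 / 18.27 = 0.9414
E(R_Farrow) = R_f + β × MRP = 3.4652% + 0.9414 × 8.7241% = 11.68%

11.68%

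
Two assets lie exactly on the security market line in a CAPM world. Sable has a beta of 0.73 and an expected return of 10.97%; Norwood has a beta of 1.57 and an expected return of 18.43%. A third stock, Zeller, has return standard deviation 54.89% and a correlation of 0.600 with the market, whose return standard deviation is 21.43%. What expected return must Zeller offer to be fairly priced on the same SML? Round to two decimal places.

18.14%

MRP = (18.43% − 10.97%) / (1.57 − 0.73) = 8.8810%
R_f = 10.97% − 0.73 × 8.8810% = 4.4869%
β_Zeller = ρ·σ_i/σ_m = 0.600 × 54.89 / 21.43 = 1.5368
E(R_Zeller) = R_f + β × MRP = 4.4869% + 1.5368 × 8.8810% = 18.14%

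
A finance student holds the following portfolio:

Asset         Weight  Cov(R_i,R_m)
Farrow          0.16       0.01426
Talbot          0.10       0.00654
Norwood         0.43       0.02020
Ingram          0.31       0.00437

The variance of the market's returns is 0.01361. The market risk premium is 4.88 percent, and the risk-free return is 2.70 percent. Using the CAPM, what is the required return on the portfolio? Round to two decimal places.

β_Farrow = 0.01426 / 0.01361 = 1.0478
β_Talbot = 0.00654 / 0.01361 = 0.4805
β_Norwood = 0.02020 / 0.01361 = 1.4842
β_Ingram = 0.00437 / 0.01361 = 0.3211
β_P = Σ w_i β_i = 0.16×1.0478 + 0.10×0.4805 + 0.43×1.4842 + 0.31×0.3211 = 0.9534
E(R_P) = R_f + β_P × MRP = 2.70% + 0.9534 × 4.88% = 7.35%

7.35%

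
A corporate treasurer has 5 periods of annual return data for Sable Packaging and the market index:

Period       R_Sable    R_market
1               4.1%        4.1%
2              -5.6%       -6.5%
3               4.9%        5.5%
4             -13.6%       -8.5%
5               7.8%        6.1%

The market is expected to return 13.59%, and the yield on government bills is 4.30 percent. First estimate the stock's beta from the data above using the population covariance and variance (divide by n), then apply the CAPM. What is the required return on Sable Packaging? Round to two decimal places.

15.69%

Mean R_i = (4.1 − 5.6 + 4.9 − 13.6 + 7.8) / 5 = -0.4800%
Mean R_m = (4.1 − 6.5 + 5.5 − 8.5 + 6.1) / 5 = 0.1400%
Σ(R_i − R̄_i)(R_m − R̄_m) = 243.6760  ⇒  Cov = 243.6760 / 5 = 48.7352
Σ(R_m − R̄_m)² = 198.6720  ⇒  Var(R_m) = 198.6720 / 5 = 39.7344
β = Cov / Var(R_m) = 48.7352 / 39.7344 = 1.2265
MRP = 13.59% − 4.30% = 9.29%
E(R) = R_f + β × MRP = 4.30% + 1.2265 × 9.29% = 15.69%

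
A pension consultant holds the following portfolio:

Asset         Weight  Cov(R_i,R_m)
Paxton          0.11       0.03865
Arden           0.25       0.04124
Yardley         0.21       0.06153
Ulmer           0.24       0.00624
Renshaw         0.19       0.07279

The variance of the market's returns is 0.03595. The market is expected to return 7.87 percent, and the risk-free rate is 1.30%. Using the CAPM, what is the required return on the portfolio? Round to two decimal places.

9.12%

β_Paxton = 0.03865 / 0.03595 = 1.0751
β_Arden = 0.04124 / 0.03595 = 1.1471
β_Yardley = 0.06153 / 0.03595 = 1.7115
β_Ulmer = 0.00624 / 0.03595 = 0.1736
β_Renshaw = 0.07279 / 0.03595 = 2.0248
β_P = Σ w_i β_i = 0.11×1.0751 + 0.25×1.1471 + 0.21×1.7115 + 0.24×0.1736 + 0.19×2.0248 = 1.1908
MRP = 7.87% − 1.30% = 6.57%
E(R_P) = R_f + β_P × MRP = 1.30% + 1.1908 × 6.57% = 9.12%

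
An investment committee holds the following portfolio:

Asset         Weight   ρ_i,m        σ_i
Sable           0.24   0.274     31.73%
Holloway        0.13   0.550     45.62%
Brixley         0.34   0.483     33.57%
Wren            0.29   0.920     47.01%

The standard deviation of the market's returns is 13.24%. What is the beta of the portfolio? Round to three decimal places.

1.768

β_Sable = 0.274 × 31.73% / 13.24% = 0.6566
β_Holloway = 0.550 × 45.62% / 13.24% = 1.8951
β_Brixley = 0.483 × 33.57% / 13.24% = 1.2246
β_Wren = 0.920 × 47.01% / 13.24% = 3.2666
β_P = Σ w_i β_i = 0.24×0.6566 + 0.13×1.8951 + 0.34×1.2246 + 0.29×3.2666 = 1.7676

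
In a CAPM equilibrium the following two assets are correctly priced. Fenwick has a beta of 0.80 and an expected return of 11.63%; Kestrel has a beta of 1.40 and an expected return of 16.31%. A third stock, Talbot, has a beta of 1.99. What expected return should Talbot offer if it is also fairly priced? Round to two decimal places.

MRP (SML slope) = (16.31% − 11.63%) / (1.40 − 0.80) = 4.68% / 0.60 = 7.8000%
R_f (intercept) = 11.63% − 0.80 × 7.8000% = 5.3900%
E(R_Talbot) = R_f + β × MRP = 5.3900% + 1.99 × 7.8000% = 20.91%

20.91%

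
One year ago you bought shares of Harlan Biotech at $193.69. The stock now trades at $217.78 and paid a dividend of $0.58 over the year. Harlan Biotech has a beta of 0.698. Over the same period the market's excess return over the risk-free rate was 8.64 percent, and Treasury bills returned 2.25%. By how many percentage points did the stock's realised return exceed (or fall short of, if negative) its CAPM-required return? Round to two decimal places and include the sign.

+4.46%

Realised HPR = (P1 + D1 − P0) / P0 = (217.78 + 0.58 − 193.69) / 193.69 = 24.67 / 193.69 = 12.7368%
CAPM required = R_f + β·MRP = 2.25% + 0.698 × 8.64% = 8.28072%
α = realised − required = 12.7368% − 8.28072% = +4.46%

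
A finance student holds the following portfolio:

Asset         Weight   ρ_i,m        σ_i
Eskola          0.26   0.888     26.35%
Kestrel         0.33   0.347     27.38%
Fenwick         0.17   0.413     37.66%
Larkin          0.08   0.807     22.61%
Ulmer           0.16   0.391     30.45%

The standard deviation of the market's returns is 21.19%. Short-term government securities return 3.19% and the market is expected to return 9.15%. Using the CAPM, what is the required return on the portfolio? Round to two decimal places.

β_Eskola = 0.888 × 26.35% / 21.19% = 1.1042
β_Kestrel = 0.347 × 27.38% / 21.19% = 0.4484
β_Fenwick = 0.413 × 37.66% / 21.19% = 0.7340
β_Larkin = 0.807 × 22.61% / 21.19% = 0.8611
β_Ulmer = 0.391 × 30.45% / 21.19% = 0.5619
β_P = Σ w_i β_i = 0.26×1.1042 + 0.33×0.4484 + 0.17×0.7340 + 0.08×0.8611 + 0.16×0.5619 = 0.7186
MRP = 9.15% − 3.19% = 5.96%
E(R_P) = R_f + β_P × MRP = 3.19% + 0.7186 × 5.96% = 7.47%

7.47%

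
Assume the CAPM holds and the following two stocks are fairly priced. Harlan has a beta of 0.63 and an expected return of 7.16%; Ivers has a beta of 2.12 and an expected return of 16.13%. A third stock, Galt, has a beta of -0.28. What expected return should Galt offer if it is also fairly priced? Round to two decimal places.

MRP (SML slope) = (16.13% − 7.16%) / (2.12 − 0.63) = 8.97% / 1.49 = 6.0201%
R_f (intercept) = 7.16% − 0.63 × 6.0201% = 3.3673%
E(R_Galt) = R_f + β × MRP = 3.3673% + -0.28 × 6.0201% = 1.68%

1.68%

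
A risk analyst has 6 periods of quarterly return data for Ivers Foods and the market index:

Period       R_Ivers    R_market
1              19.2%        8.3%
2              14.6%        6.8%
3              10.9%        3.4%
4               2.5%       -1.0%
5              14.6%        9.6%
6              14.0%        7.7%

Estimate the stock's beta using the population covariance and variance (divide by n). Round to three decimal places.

1.313

Mean R_i = (19.2 + 14.6 + 10.9 + 2.5 + 14.6 + 14.0) / 6 = 12.6333%
Mean R_m = (8.3 + 6.8 + 3.4 − 1.0 + 9.6 + 7.7) / 6 = 5.8000%
Σ(R_i − R̄_i)(R_m − R̄_m) = 101.5200  ⇒  Cov = 101.5200 / 6 = 16.9200
Σ(R_m − R̄_m)² = 77.3000  ⇒  Var(R_m) = 77.3000 / 6 = 12.8833
β = Cov / Var(R_m) = 16.9200 / 12.8833 = 1.3133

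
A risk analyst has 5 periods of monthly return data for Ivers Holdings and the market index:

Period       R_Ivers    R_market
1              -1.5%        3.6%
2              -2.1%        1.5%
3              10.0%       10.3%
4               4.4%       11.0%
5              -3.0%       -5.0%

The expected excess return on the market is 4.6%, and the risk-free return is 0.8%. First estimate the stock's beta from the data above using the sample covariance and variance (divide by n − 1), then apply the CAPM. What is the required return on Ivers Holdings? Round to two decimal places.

4.06%

Mean R_i = (-1.5 − 2.1 + 10.0 + 4.4 − 3.0) / 5 = 1.5600%
Mean R_m = (3.6 + 1.5 + 10.3 + 11.0 − 5.0) / 5 = 4.2800%
Σ(R_i − R̄_i)(R_m − R̄_m) = 124.4660  ⇒  Cov = 124.4660 / 4 = 31.1165
Σ(R_m − R̄_m)² = 175.7080  ⇒  Var(R_m) = 175.7080 / 4 = 43.9270
β = Cov / Var(R_m) = 31.1165 / 43.9270 = 0.7084
E(R) = R_f + β × MRP = 0.8% + 0.7084 × 4.6% = 4.06%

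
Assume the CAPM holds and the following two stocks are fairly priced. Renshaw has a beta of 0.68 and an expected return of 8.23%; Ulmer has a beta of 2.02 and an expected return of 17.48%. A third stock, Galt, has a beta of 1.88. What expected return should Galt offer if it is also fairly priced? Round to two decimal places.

16.51%

MRP (SML slope) = (17.48% − 8.23%) / (2.02 − 0.68) = 9.25% / 1.34 = 6.9030%
R_f (intercept) = 8.23% − 0.68 × 6.9030% = 3.5360%
E(R_Galt) = R_f + β × MRP = 3.5360% + 1.88 × 6.9030% = 16.51%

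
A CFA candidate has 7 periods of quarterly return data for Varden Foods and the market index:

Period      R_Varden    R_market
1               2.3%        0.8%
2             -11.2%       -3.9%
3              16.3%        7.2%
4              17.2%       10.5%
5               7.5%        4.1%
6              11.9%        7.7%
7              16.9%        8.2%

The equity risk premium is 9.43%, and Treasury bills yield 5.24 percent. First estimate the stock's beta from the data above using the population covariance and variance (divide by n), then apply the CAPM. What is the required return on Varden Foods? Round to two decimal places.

Mean R_i = (2.3 − 11.2 + 16.3 + 17.2 + 7.5 + 11.9 + 16.9) / 7 = 8.7000%
Mean R_m = (0.8 − 3.9 + 7.2 + 10.5 + 4.1 + 7.7 + 8.2) / 7 = 4.9429%
Σ(R_i − R̄_i)(R_m − R̄_m) = 303.4200  ⇒  Cov = 303.4200 / 7 = 43.3457
Σ(R_m − R̄_m)² = 150.2571  ⇒  Var(R_m) = 150.2571 / 7 = 21.4653
β = Cov / Var(R_m) = 43.3457 / 21.4653 = 2.0193
E(R) = R_f + β × MRP = 5.24% + 2.0193 × 9.43% = 24.28%

24.28%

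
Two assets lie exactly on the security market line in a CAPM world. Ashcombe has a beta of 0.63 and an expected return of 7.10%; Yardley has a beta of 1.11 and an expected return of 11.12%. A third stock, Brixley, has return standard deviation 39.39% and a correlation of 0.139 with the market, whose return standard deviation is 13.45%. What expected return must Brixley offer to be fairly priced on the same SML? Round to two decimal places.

MRP = (11.12% − 7.10%) / (1.11 − 0.63) = 8.3750%
R_f = 7.10% − 0.63 × 8.3750% = 1.8238%
β_Brixley = ρ·σ_i/σ_m = 0.139 × 39.39 / 13.45 = 0.4071
E(R_Brixley) = R_f + β × MRP = 1.8238% + 0.4071 × 8.3750% = 5.23%

5.23%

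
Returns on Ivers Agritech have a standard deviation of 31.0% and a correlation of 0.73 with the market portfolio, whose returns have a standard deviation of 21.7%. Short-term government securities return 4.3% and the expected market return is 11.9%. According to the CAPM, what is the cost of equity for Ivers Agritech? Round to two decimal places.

β = ρ × σ_i / σ_m = 0.73 × 31.0% / 21.7% = 1.0429
MRP = 11.9% − 4.3% = 7.60%
E(R) = 4.3% + 1.0429 × 7.6% = 12.23%

12.23%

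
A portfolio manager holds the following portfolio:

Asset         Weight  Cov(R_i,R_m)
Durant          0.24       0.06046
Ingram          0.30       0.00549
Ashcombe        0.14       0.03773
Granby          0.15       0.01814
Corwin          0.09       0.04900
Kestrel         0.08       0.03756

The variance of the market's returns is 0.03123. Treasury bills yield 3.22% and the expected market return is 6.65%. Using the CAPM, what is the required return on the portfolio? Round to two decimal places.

β_Durant = 0.06046 / 0.03123 = 1.9360
β_Ingram = 0.00549 / 0.03123 = 0.1758
β_Ashcombe = 0.03773 / 0.03123 = 1.2081
β_Granby = 0.01814 / 0.03123 = 0.5809
β_Corwin = 0.04900 / 0.03123 = 1.5690
β_Kestrel = 0.03756 / 0.03123 = 1.2027
β_P = Σ w_i β_i = 0.24×1.9360 + 0.30×0.1758 + 0.14×1.2081 + 0.15×0.5809 + 0.09×1.5690 + 0.08×1.2027 = 1.0111
MRP = 6.65% − 3.22% = 3.43%
E(R_P) = R_f + β_P × MRP = 3.22% + 1.0111 × 3.43% = 6.69%

6.69%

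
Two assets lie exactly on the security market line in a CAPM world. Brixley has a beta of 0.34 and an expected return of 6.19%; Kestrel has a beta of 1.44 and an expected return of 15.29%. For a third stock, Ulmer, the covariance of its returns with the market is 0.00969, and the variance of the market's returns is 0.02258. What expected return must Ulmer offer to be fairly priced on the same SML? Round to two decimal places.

MRP = (15.29% − 6.19%) / (1.44 − 0.34) = 8.2727%
R_f = 6.19% − 0.34 × 8.2727% = 3.3773%
β_Ulmer = Cov / Var(R_m) = 0.00969 / 0.02258 = 0.4291
E(R_Ulmer) = R_f + β × MRP = 3.3773% + 0.4291 × 8.2727% = 6.93%

6.93%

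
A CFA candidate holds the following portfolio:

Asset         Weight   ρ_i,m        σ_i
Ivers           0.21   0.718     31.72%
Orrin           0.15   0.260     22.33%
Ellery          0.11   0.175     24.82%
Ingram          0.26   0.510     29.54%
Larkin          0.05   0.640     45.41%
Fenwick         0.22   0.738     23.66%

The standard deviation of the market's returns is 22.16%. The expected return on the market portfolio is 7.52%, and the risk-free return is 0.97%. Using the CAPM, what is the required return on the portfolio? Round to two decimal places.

β_Ivers = 0.718 × 31.72% / 22.16% = 1.0278
β_Orrin = 0.260 × 22.33% / 22.16% = 0.2620
β_Ellery = 0.175 × 24.82% / 22.16% = 0.1960
β_Ingram = 0.510 × 29.54% / 22.16% = 0.6798
β_Larkin = 0.640 × 45.41% / 22.16% = 1.3115
β_Fenwick = 0.738 × 23.66% / 22.16% = 0.7880
β_P = Σ w_i β_i = 0.21×1.0278 + 0.15×0.2620 + 0.11×0.1960 + 0.26×0.6798 + 0.05×1.3115 + 0.22×0.7880 = 0.6924
MRP = 7.52% − 0.97% = 6.55%
E(R_P) = R_f + β_P × MRP = 0.97% + 0.6924 × 6.55% = 5.51%

5.51%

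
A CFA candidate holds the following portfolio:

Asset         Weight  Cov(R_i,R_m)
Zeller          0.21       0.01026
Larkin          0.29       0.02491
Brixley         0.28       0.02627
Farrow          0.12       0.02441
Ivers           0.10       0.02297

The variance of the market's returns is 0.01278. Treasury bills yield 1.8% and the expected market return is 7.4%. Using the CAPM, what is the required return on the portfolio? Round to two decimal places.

β_Zeller = 0.01026 / 0.01278 = 0.8028
β_Larkin = 0.02491 / 0.01278 = 1.9491
β_Brixley = 0.02627 / 0.01278 = 2.0556
β_Farrow = 0.02441 / 0.01278 = 1.9100
β_Ivers = 0.02297 / 0.01278 = 1.7973
β_P = Σ w_i β_i = 0.21×0.8028 + 0.29×1.9491 + 0.28×2.0556 + 0.12×1.9100 + 0.10×1.7973 = 1.7183
MRP = 7.4% − 1.8% = 5.60%
E(R_P) = R_f + β_P × MRP = 1.8% + 1.7183 × 5.6% = 11.42%

11.42%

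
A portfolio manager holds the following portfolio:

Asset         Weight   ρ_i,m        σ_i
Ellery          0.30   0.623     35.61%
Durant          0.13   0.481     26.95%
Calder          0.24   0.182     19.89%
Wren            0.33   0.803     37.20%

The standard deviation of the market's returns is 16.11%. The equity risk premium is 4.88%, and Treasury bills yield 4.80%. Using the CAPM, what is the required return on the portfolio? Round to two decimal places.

10.58%

β_Ellery = 0.623 × 35.61% / 16.11% = 1.3771
β_Durant = 0.481 × 26.95% / 16.11% = 0.8047
β_Calder = 0.182 × 19.89% / 16.11% = 0.2247
β_Wren = 0.803 × 37.20% / 16.11% = 1.8542
β_P = Σ w_i β_i = 0.30×1.3771 + 0.13×0.8047 + 0.24×0.2247 + 0.33×1.8542 = 1.1836
E(R_P) = R_f + β_P × MRP = 4.80% + 1.1836 × 4.88% = 10.58%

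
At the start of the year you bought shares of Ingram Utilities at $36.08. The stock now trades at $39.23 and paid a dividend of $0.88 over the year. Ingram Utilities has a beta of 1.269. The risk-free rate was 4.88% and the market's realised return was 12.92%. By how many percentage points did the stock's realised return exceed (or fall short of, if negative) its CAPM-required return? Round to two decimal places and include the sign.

Realised HPR = (P1 + D1 − P0) / P0 = (39.23 + 0.88 − 36.08) / 36.08 = 4.03 / 36.08 = 11.1696%
MRP = 12.92% − 4.88% = 8.04%
CAPM required = R_f + β·MRP = 4.88% + 1.269 × 8.04% = 15.08276%
α = realised − required = 11.1696% − 15.08276% = -3.91%

-3.91%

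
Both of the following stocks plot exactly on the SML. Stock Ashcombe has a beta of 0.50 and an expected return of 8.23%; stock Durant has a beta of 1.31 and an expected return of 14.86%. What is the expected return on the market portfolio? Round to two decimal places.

Both satisfy E(R) = R_f + β·MRP, so the slope of the SML is
MRP = (14.86% − 8.23%) / (1.31 − 0.50) = 6.63% / 0.81 = 8.1852%
R_f = E(R_Ashcombe) − β_Ashcombe·MRP = 8.23% − 0.50 × 8.1852% = 4.1374%
E(R_m) = R_f + MRP = 4.1374% + 8.1852% = 12.32%

12.32%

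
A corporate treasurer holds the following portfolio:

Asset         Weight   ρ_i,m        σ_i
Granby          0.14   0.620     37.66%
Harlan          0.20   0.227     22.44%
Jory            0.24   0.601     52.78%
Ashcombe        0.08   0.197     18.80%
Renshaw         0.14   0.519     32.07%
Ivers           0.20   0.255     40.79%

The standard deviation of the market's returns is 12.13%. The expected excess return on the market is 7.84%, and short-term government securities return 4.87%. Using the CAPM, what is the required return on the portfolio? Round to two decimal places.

β_Granby = 0.620 × 37.66% / 12.13% = 1.9249
β_Harlan = 0.227 × 22.44% / 12.13% = 0.4199
β_Jory = 0.601 × 52.78% / 12.13% = 2.6151
β_Ashcombe = 0.197 × 18.80% / 12.13% = 0.3053
β_Renshaw = 0.519 × 32.07% / 12.13% = 1.3722
β_Ivers = 0.255 × 40.79% / 12.13% = 0.8575
β_P = Σ w_i β_i = 0.14×1.9249 + 0.20×0.4199 + 0.24×2.6151 + 0.08×0.3053 + 0.14×1.3722 + 0.20×0.8575 = 1.3691
E(R_P) = R_f + β_P × MRP = 4.87% + 1.3691 × 7.84% = 15.60%

15.60%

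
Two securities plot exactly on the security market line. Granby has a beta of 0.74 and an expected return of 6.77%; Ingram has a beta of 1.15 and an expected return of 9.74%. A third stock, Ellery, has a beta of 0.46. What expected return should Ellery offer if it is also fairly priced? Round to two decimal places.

4.74%

MRP (SML slope) = (9.74% − 6.77%) / (1.15 − 0.74) = 2.97% / 0.41 = 7.2439%
R_f (intercept) = 6.77% − 0.74 × 7.2439% = 1.4095%
E(R_Ellery) = R_f + β × MRP = 1.4095% + 0.46 × 7.2439% = 4.74%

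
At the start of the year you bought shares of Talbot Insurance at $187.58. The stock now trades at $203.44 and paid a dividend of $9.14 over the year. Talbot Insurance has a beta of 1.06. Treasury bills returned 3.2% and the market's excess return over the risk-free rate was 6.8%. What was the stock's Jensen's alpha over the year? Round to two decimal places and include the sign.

+2.92%

Realised HPR = (P1 + D1 − P0) / P0 = (203.44 + 9.14 − 187.58) / 187.58 = 25.00 / 187.58 = 13.3276%
CAPM required = R_f + β·MRP = 3.2% + 1.06 × 6.8% = 10.4080%
α = realised − required = 13.3276% − 10.4080% = +2.92%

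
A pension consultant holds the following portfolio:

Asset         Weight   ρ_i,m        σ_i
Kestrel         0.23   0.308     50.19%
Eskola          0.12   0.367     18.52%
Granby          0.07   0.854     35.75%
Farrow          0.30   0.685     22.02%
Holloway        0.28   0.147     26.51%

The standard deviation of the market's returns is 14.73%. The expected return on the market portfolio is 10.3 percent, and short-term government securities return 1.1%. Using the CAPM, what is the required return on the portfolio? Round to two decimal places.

β_Kestrel = 0.308 × 50.19% / 14.73% = 1.0495
β_Eskola = 0.367 × 18.52% / 14.73% = 0.4614
β_Granby = 0.854 × 35.75% / 14.73% = 2.0727
β_Farrow = 0.685 × 22.02% / 14.73% = 1.0240
β_Holloway = 0.147 × 26.51% / 14.73% = 0.2646
β_P = Σ w_i β_i = 0.23×1.0495 + 0.12×0.4614 + 0.07×2.0727 + 0.30×1.0240 + 0.28×0.2646 = 0.8231
MRP = 10.3% − 1.1% = 9.20%
E(R_P) = R_f + β_P × MRP = 1.1% + 0.8231 × 9.2% = 8.67%

8.67%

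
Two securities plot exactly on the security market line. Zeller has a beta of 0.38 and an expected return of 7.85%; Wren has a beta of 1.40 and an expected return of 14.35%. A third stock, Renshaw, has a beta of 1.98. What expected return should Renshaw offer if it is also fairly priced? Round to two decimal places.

18.05%

MRP (SML slope) = (14.35% − 7.85%) / (1.40 − 0.38) = 6.50% / 1.02 = 6.3725%
R_f (intercept) = 7.85% − 0.38 × 6.3725% = 5.4285%
E(R_Renshaw) = R_f + β × MRP = 5.4285% + 1.98 × 6.3725% = 18.05%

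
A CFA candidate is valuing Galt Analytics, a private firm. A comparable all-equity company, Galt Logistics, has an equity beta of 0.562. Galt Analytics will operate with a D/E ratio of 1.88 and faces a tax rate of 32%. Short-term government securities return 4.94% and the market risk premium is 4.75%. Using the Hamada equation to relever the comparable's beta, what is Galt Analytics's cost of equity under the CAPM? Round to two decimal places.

β_L = β_U × [1 + (1 − t)(D/E)] = 0.562 × [1 + (1 − 0.32) × 1.88]
    = 0.562 × [1 + 0.68 × 1.88] = 0.562 × 2.2784 = 1.2805
E(R) = R_f + β_L × MRP = 4.94% + 1.2805 × 4.75% = 11.02%

11.02%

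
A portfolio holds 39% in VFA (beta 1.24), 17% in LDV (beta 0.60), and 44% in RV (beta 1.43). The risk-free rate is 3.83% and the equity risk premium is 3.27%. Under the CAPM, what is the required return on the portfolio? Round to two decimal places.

7.80%

β_P = Σ w_i β_i = 0.39×1.24 + 0.17×0.60 + 0.44×1.43 = 1.2148
E(R_P) = R_f + β_P × MRP = 3.83% + 1.2148 × 3.27% = 7.80%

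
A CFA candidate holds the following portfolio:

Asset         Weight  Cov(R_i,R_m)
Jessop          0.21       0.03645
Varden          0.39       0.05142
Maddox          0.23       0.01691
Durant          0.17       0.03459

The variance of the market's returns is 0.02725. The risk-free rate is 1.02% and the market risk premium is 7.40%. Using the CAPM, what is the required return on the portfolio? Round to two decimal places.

11.20%

β_Jessop = 0.03645 / 0.02725 = 1.3376
β_Varden = 0.05142 / 0.02725 = 1.8870
β_Maddox = 0.01691 / 0.02725 = 0.6206
β_Durant = 0.03459 / 0.02725 = 1.2694
β_P = Σ w_i β_i = 0.21×1.3376 + 0.39×1.8870 + 0.23×0.6206 + 0.17×1.2694 = 1.3754
E(R_P) = R_f + β_P × MRP = 1.02% + 1.3754 × 7.40% = 11.20%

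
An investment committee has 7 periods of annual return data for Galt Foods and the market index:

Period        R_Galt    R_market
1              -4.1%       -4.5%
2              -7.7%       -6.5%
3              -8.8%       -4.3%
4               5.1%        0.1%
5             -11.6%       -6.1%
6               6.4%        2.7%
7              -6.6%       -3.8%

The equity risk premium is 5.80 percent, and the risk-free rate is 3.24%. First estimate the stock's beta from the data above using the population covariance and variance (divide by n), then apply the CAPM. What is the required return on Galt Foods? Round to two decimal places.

14.51%

Mean R_i = (-4.1 − 7.7 − 8.8 + 5.1 − 11.6 + 6.4 − 6.6) / 7 = -3.9000%
Mean R_m = (-4.5 − 6.5 − 4.3 + 0.1 − 6.1 + 2.7 − 3.8) / 7 = -3.2000%
Σ(R_i − R̄_i)(R_m − R̄_m) = 132.6100  ⇒  Cov = 132.6100 / 7 = 18.9443
Σ(R_m − R̄_m)² = 68.2600  ⇒  Var(R_m) = 68.2600 / 7 = 9.7514
β = Cov / Var(R_m) = 18.9443 / 9.7514 = 1.9427
E(R) = R_f + β × MRP = 3.24% + 1.9427 × 5.80% = 14.51%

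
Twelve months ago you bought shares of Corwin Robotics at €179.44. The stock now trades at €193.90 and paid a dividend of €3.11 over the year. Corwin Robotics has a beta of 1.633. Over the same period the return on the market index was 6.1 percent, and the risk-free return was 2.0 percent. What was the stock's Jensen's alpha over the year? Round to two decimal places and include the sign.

Realised HPR = (P1 + D1 − P0) / P0 = (193.90 + 3.11 − 179.44) / 179.44 = 17.57 / 179.44 = 9.7916%
MRP = 6.1% − 2.0% = 4.10%
CAPM required = R_f + β·MRP = 2.0% + 1.633 × 4.1% = 8.6953%
α = realised − required = 9.7916% − 8.6953% = +1.10%

+1.10%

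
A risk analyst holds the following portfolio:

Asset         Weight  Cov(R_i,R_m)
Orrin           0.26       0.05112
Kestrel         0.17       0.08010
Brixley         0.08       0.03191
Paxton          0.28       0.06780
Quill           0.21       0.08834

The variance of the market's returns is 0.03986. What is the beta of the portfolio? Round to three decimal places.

1.681

β_Orrin = 0.05112 / 0.03986 = 1.2825
β_Kestrel = 0.08010 / 0.03986 = 2.0095
β_Brixley = 0.03191 / 0.03986 = 0.8006
β_Paxton = 0.06780 / 0.03986 = 1.7010
β_Quill = 0.08834 / 0.03986 = 2.2163
β_P = Σ w_i β_i = 0.26×1.2825 + 0.17×2.0095 + 0.08×0.8006 + 0.28×1.7010 + 0.21×2.2163 = 1.6808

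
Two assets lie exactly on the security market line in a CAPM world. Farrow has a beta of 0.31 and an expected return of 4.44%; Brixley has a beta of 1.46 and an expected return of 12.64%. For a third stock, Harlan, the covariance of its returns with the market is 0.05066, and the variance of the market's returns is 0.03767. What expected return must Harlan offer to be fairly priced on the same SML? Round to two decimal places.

MRP = (12.64% − 4.44%) / (1.46 − 0.31) = 7.1304%
R_f = 4.44% − 0.31 × 7.1304% = 2.2296%
β_Harlan = Cov / Var(R_m) = 0.05066 / 0.03767 = 1.3448
E(R_Harlan) = R_f + β × MRP = 2.2296% + 1.3448 × 7.1304% = 11.82%

11.82%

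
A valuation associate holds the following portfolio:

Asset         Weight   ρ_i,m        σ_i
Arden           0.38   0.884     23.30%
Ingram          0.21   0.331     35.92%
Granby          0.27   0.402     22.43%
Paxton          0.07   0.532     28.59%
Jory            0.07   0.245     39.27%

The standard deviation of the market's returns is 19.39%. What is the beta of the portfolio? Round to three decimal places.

β_Arden = 0.884 × 23.30% / 19.39% = 1.0623
β_Ingram = 0.331 × 35.92% / 19.39% = 0.6132
β_Granby = 0.402 × 22.43% / 19.39% = 0.4650
β_Paxton = 0.532 × 28.59% / 19.39% = 0.7844
β_Jory = 0.245 × 39.27% / 19.39% = 0.4962
β_P = Σ w_i β_i = 0.38×1.0623 + 0.21×0.6132 + 0.27×0.4650 + 0.07×0.7844 + 0.07×0.4962 = 0.7476

0.748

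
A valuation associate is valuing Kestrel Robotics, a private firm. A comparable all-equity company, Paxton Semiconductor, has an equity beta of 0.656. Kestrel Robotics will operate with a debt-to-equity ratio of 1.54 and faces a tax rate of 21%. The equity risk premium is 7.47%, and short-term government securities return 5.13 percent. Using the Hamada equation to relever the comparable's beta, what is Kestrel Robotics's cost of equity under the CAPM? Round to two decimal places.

β_L = β_U × [1 + (1 − t)(D/E)] = 0.656 × [1 + (1 − 0.21) × 1.54]
    = 0.656 × [1 + 0.79 × 1.54] = 0.656 × 2.2166 = 1.4541
E(R) = R_f + β_L × MRP = 5.13% + 1.4541 × 7.47% = 15.99%

15.99%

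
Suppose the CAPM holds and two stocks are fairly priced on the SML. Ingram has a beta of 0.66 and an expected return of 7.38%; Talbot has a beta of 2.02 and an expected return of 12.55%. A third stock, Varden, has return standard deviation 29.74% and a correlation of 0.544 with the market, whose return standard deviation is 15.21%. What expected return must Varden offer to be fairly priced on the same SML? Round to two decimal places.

MRP = (12.55% − 7.38%) / (2.02 − 0.66) = 3.8015%
R_f = 7.38% − 0.66 × 3.8015% = 4.8710%
β_Varden = ρ·σ_i/σ_m = 0.544 × 29.74 / 15.21 = 1.0637
E(R_Varden) = R_f + β × MRP = 4.8710% + 1.0637 × 3.8015% = 8.91%

8.91%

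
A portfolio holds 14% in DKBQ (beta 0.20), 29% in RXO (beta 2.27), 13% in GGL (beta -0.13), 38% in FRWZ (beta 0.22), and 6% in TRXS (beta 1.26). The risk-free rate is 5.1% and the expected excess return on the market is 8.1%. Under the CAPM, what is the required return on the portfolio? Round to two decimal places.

β_P = Σ w_i β_i = 0.14×0.20 + 0.29×2.27 + 0.13×-0.13 + 0.38×0.22 + 0.06×1.26 = 0.8286
E(R_P) = R_f + β_P × MRP = 5.1% + 0.8286 × 8.1% = 11.81%

11.81%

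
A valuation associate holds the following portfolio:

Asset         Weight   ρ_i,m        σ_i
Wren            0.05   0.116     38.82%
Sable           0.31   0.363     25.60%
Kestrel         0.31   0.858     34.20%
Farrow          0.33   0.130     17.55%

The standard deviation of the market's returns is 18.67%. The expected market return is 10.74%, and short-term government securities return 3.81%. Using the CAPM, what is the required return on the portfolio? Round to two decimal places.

8.62%

β_Wren = 0.116 × 38.82% / 18.67% = 0.2412
β_Sable = 0.363 × 25.60% / 18.67% = 0.4977
β_Kestrel = 0.858 × 34.20% / 18.67% = 1.5717
β_Farrow = 0.130 × 17.55% / 18.67% = 0.1222
β_P = Σ w_i β_i = 0.05×0.2412 + 0.31×0.4977 + 0.31×1.5717 + 0.33×0.1222 = 0.6939
MRP = 10.74% − 3.81% = 6.93%
E(R_P) = R_f + β_P × MRP = 3.81% + 0.6939 × 6.93% = 8.62%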